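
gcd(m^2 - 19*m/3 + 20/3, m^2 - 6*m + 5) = m - 5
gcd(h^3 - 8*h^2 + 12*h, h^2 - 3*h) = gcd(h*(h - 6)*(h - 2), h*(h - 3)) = h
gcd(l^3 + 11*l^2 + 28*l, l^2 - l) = l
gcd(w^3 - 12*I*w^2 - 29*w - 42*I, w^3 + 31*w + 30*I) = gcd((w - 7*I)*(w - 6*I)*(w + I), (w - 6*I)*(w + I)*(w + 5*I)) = w^2 - 5*I*w + 6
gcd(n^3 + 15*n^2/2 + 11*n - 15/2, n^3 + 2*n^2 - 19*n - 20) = n + 5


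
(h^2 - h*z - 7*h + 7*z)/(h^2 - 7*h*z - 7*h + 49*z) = (-h + z)/(-h + 7*z)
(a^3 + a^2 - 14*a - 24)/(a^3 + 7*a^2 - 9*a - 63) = (a^2 - 2*a - 8)/(a^2 + 4*a - 21)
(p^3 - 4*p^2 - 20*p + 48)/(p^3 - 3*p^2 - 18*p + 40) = (p - 6)/(p - 5)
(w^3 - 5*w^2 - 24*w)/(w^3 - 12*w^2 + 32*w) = (w + 3)/(w - 4)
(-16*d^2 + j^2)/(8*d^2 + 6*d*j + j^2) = (-4*d + j)/(2*d + j)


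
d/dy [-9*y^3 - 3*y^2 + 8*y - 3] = -27*y^2 - 6*y + 8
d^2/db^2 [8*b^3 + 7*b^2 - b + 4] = 48*b + 14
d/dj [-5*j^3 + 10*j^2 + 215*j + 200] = -15*j^2 + 20*j + 215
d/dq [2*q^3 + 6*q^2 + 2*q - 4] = 6*q^2 + 12*q + 2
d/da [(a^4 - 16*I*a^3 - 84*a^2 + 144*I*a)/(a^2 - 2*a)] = (2*a^3 + a^2*(-6 - 16*I) + 64*I*a + 168 - 144*I)/(a^2 - 4*a + 4)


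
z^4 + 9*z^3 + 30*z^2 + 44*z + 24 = (z + 2)^3*(z + 3)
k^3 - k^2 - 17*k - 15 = (k - 5)*(k + 1)*(k + 3)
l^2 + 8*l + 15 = (l + 3)*(l + 5)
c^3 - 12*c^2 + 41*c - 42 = (c - 7)*(c - 3)*(c - 2)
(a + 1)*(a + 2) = a^2 + 3*a + 2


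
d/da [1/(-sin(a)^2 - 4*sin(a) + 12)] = 2*(sin(a) + 2)*cos(a)/(sin(a)^2 + 4*sin(a) - 12)^2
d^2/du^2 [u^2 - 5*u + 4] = 2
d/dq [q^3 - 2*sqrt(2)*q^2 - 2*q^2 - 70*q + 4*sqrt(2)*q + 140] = 3*q^2 - 4*sqrt(2)*q - 4*q - 70 + 4*sqrt(2)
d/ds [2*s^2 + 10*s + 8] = 4*s + 10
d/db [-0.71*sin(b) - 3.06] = -0.71*cos(b)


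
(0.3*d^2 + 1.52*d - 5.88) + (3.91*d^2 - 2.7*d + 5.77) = 4.21*d^2 - 1.18*d - 0.11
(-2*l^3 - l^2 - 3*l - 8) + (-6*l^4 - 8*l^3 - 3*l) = -6*l^4 - 10*l^3 - l^2 - 6*l - 8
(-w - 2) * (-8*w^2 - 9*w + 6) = 8*w^3 + 25*w^2 + 12*w - 12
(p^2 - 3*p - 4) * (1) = p^2 - 3*p - 4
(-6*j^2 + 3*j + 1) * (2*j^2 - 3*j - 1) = -12*j^4 + 24*j^3 - j^2 - 6*j - 1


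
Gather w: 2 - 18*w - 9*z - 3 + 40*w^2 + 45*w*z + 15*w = 40*w^2 + w*(45*z - 3) - 9*z - 1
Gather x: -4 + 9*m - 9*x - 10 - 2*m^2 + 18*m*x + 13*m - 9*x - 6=-2*m^2 + 22*m + x*(18*m - 18) - 20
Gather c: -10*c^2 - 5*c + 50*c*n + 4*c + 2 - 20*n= -10*c^2 + c*(50*n - 1) - 20*n + 2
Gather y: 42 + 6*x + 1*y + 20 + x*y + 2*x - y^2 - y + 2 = x*y + 8*x - y^2 + 64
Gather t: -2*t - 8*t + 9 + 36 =45 - 10*t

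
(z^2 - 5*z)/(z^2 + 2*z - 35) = z/(z + 7)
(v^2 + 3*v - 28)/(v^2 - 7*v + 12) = (v + 7)/(v - 3)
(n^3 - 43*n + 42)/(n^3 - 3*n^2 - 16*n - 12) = (n^2 + 6*n - 7)/(n^2 + 3*n + 2)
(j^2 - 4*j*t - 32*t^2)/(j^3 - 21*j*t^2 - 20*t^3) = (-j + 8*t)/(-j^2 + 4*j*t + 5*t^2)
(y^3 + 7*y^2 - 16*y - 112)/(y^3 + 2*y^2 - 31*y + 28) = (y + 4)/(y - 1)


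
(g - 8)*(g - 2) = g^2 - 10*g + 16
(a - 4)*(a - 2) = a^2 - 6*a + 8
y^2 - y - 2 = (y - 2)*(y + 1)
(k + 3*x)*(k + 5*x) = k^2 + 8*k*x + 15*x^2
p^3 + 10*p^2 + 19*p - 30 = (p - 1)*(p + 5)*(p + 6)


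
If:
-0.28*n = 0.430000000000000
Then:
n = -1.54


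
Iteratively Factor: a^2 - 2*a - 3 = (a + 1)*(a - 3)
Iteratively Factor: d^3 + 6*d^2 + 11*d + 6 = (d + 2)*(d^2 + 4*d + 3) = (d + 2)*(d + 3)*(d + 1)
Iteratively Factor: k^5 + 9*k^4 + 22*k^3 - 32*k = (k)*(k^4 + 9*k^3 + 22*k^2 - 32) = k*(k + 2)*(k^3 + 7*k^2 + 8*k - 16) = k*(k - 1)*(k + 2)*(k^2 + 8*k + 16) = k*(k - 1)*(k + 2)*(k + 4)*(k + 4)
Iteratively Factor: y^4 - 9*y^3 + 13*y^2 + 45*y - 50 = (y - 1)*(y^3 - 8*y^2 + 5*y + 50) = (y - 5)*(y - 1)*(y^2 - 3*y - 10) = (y - 5)*(y - 1)*(y + 2)*(y - 5)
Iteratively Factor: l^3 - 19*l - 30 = (l + 3)*(l^2 - 3*l - 10) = (l + 2)*(l + 3)*(l - 5)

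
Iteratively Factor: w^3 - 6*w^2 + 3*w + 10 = (w - 5)*(w^2 - w - 2) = (w - 5)*(w - 2)*(w + 1)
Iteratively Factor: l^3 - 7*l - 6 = (l - 3)*(l^2 + 3*l + 2) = (l - 3)*(l + 2)*(l + 1)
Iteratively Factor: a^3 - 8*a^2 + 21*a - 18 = (a - 3)*(a^2 - 5*a + 6) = (a - 3)^2*(a - 2)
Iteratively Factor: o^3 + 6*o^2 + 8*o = (o + 2)*(o^2 + 4*o) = (o + 2)*(o + 4)*(o)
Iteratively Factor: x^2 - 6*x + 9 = (x - 3)*(x - 3)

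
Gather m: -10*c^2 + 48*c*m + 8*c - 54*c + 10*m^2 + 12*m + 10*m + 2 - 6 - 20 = -10*c^2 - 46*c + 10*m^2 + m*(48*c + 22) - 24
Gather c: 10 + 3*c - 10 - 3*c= 0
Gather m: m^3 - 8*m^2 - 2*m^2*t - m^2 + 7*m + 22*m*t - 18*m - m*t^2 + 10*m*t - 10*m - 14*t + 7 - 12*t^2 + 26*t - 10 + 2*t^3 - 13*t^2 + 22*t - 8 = m^3 + m^2*(-2*t - 9) + m*(-t^2 + 32*t - 21) + 2*t^3 - 25*t^2 + 34*t - 11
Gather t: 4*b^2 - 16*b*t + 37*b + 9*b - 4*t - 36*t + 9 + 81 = 4*b^2 + 46*b + t*(-16*b - 40) + 90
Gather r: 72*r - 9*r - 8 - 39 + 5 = 63*r - 42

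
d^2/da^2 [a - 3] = 0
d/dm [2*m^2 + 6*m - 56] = 4*m + 6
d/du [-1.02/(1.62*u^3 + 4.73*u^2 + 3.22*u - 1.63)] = (4.9572*u^2 + 9.6492*u + 3.2844)/(1.62*u^3 + 4.73*u^2 + 3.22*u - 1.63)^2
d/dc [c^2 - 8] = 2*c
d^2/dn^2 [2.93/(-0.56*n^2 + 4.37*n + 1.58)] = (-1.837696*n^2 + 14.340592*n + 2.93*(1.12*n - 4.37)*(2.24*n - 8.74) + 5.184928)/(-0.56*n^2 + 4.37*n + 1.58)^3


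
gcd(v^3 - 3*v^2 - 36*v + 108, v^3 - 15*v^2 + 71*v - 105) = v - 3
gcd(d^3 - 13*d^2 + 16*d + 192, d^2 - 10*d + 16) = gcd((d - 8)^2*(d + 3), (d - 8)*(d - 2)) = d - 8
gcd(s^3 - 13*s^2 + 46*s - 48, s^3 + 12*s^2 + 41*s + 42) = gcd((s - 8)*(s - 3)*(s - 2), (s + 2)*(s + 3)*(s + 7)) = 1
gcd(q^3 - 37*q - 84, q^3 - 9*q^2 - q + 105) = q^2 - 4*q - 21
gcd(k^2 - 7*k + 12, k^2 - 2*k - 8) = k - 4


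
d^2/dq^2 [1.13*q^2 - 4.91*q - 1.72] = 2.26000000000000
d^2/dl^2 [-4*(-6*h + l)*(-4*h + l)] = -8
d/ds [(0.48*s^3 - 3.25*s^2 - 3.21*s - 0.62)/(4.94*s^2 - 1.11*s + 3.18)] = (2.3712*s^4 - 1.0656*s^3 + 24.0441*s^2 - 14.5444*s - 10.896)/(24.4036*s^4 - 10.9668*s^3 + 32.6505*s^2 - 7.0596*s + 10.1124)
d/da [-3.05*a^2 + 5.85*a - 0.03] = 5.85 - 6.1*a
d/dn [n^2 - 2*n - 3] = 2*n - 2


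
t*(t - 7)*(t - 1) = t^3 - 8*t^2 + 7*t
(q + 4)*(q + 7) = q^2 + 11*q + 28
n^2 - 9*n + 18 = (n - 6)*(n - 3)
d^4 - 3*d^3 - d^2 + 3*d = d*(d - 3)*(d - 1)*(d + 1)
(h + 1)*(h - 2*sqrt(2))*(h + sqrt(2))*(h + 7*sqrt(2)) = h^4 + h^3 + 6*sqrt(2)*h^3 - 18*h^2 + 6*sqrt(2)*h^2 - 28*sqrt(2)*h - 18*h - 28*sqrt(2)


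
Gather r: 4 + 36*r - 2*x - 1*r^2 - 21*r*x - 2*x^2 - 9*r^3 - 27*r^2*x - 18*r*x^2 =-9*r^3 + r^2*(-27*x - 1) + r*(-18*x^2 - 21*x + 36) - 2*x^2 - 2*x + 4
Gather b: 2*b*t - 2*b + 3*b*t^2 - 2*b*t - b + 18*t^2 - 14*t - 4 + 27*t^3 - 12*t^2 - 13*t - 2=b*(3*t^2 - 3) + 27*t^3 + 6*t^2 - 27*t - 6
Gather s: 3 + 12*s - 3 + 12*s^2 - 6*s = 12*s^2 + 6*s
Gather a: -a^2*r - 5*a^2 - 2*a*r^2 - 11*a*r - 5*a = a^2*(-r - 5) + a*(-2*r^2 - 11*r - 5)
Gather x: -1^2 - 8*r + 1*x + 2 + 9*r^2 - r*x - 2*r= 9*r^2 - 10*r + x*(1 - r) + 1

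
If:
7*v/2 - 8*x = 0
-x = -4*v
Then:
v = 0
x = 0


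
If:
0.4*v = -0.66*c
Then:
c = -0.606060606060606*v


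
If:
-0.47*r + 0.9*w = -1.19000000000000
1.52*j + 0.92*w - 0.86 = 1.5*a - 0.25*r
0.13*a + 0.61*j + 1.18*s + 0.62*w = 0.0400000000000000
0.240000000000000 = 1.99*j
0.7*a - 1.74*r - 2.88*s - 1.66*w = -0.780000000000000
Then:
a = -1.35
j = 0.12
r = -0.17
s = 0.86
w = -1.41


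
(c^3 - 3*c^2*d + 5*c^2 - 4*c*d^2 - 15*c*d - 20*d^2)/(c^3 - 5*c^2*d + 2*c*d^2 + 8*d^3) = (c + 5)/(c - 2*d)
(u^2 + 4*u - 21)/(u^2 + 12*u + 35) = (u - 3)/(u + 5)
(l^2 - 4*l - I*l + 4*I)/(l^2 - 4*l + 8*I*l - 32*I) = (l - I)/(l + 8*I)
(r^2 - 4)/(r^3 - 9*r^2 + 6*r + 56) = (r - 2)/(r^2 - 11*r + 28)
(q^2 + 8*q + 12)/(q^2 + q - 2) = (q + 6)/(q - 1)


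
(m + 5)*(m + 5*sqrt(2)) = m^2 + 5*m + 5*sqrt(2)*m + 25*sqrt(2)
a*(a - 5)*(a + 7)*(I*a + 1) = I*a^4 + a^3 + 2*I*a^3 + 2*a^2 - 35*I*a^2 - 35*a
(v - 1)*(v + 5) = v^2 + 4*v - 5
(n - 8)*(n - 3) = n^2 - 11*n + 24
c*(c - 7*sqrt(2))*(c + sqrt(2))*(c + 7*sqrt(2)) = c^4 + sqrt(2)*c^3 - 98*c^2 - 98*sqrt(2)*c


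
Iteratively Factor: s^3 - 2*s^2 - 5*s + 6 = (s + 2)*(s^2 - 4*s + 3) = (s - 1)*(s + 2)*(s - 3)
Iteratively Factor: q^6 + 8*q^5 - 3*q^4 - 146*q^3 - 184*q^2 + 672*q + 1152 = (q + 4)*(q^5 + 4*q^4 - 19*q^3 - 70*q^2 + 96*q + 288) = (q - 3)*(q + 4)*(q^4 + 7*q^3 + 2*q^2 - 64*q - 96) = (q - 3)*(q + 2)*(q + 4)*(q^3 + 5*q^2 - 8*q - 48) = (q - 3)*(q + 2)*(q + 4)^2*(q^2 + q - 12) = (q - 3)*(q + 2)*(q + 4)^3*(q - 3)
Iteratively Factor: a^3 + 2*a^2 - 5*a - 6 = (a + 1)*(a^2 + a - 6) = (a - 2)*(a + 1)*(a + 3)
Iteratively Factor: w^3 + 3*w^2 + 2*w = (w)*(w^2 + 3*w + 2) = w*(w + 1)*(w + 2)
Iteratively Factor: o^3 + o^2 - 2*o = (o)*(o^2 + o - 2) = o*(o - 1)*(o + 2)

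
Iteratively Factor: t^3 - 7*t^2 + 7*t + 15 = (t - 5)*(t^2 - 2*t - 3) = (t - 5)*(t - 3)*(t + 1)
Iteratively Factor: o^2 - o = (o)*(o - 1)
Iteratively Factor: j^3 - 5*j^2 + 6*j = (j - 2)*(j^2 - 3*j) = j*(j - 2)*(j - 3)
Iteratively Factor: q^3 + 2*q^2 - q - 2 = (q + 2)*(q^2 - 1) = (q + 1)*(q + 2)*(q - 1)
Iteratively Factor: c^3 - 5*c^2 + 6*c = (c - 3)*(c^2 - 2*c) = c*(c - 3)*(c - 2)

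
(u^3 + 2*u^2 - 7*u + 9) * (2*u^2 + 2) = 2*u^5 + 4*u^4 - 12*u^3 + 22*u^2 - 14*u + 18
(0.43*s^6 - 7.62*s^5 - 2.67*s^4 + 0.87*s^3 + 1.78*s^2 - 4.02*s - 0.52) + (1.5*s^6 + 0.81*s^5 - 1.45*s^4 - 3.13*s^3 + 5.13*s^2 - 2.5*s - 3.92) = 1.93*s^6 - 6.81*s^5 - 4.12*s^4 - 2.26*s^3 + 6.91*s^2 - 6.52*s - 4.44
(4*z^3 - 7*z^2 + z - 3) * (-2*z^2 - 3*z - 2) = -8*z^5 + 2*z^4 + 11*z^3 + 17*z^2 + 7*z + 6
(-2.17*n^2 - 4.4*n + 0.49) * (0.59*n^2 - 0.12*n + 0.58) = -1.2803*n^4 - 2.3356*n^3 - 0.4415*n^2 - 2.6108*n + 0.2842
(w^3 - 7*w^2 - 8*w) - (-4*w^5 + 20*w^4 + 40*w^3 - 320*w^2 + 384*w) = 4*w^5 - 20*w^4 - 39*w^3 + 313*w^2 - 392*w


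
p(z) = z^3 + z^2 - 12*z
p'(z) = 3*z^2 + 2*z - 12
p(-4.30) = -9.42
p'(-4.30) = 34.87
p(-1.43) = 16.28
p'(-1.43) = -8.73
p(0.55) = -6.13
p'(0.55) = -9.99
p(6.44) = 231.28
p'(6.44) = 125.30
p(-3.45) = 12.24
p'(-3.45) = 16.81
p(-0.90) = 10.88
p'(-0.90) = -11.37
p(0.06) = -0.72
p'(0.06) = -11.87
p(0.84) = -8.78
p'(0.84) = -8.20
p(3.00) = 0.00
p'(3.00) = 21.00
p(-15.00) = -2970.00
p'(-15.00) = 633.00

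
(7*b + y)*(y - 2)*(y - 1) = 7*b*y^2 - 21*b*y + 14*b + y^3 - 3*y^2 + 2*y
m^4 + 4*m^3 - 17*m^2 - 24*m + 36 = (m - 3)*(m - 1)*(m + 2)*(m + 6)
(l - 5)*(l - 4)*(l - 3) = l^3 - 12*l^2 + 47*l - 60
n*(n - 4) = n^2 - 4*n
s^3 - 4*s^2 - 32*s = s*(s - 8)*(s + 4)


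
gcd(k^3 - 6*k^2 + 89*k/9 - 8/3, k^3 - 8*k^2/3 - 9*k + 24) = k^2 - 17*k/3 + 8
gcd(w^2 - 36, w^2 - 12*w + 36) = w - 6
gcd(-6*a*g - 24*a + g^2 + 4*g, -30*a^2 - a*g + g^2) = 6*a - g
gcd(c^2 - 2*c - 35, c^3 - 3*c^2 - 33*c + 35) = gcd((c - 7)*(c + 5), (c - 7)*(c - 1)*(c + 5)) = c^2 - 2*c - 35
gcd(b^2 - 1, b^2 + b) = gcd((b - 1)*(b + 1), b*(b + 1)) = b + 1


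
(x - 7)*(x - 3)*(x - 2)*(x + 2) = x^4 - 10*x^3 + 17*x^2 + 40*x - 84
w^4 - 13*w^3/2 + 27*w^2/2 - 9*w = w*(w - 3)*(w - 2)*(w - 3/2)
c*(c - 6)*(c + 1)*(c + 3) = c^4 - 2*c^3 - 21*c^2 - 18*c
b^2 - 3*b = b*(b - 3)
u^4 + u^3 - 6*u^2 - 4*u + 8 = (u - 2)*(u - 1)*(u + 2)^2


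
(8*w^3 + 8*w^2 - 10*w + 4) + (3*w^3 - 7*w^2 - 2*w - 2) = 11*w^3 + w^2 - 12*w + 2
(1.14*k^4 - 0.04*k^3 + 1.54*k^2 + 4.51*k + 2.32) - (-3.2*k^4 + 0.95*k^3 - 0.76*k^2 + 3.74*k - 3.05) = 4.34*k^4 - 0.99*k^3 + 2.3*k^2 + 0.77*k + 5.37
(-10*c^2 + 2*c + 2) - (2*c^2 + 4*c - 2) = -12*c^2 - 2*c + 4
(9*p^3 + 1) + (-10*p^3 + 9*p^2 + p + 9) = -p^3 + 9*p^2 + p + 10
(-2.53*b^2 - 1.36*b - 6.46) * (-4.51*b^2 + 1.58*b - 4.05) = 11.4103*b^4 + 2.1362*b^3 + 37.2323*b^2 - 4.6988*b + 26.163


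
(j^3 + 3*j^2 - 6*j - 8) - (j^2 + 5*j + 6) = j^3 + 2*j^2 - 11*j - 14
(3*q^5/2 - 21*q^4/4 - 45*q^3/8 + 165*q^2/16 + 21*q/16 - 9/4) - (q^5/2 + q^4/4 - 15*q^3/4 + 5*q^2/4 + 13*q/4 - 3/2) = q^5 - 11*q^4/2 - 15*q^3/8 + 145*q^2/16 - 31*q/16 - 3/4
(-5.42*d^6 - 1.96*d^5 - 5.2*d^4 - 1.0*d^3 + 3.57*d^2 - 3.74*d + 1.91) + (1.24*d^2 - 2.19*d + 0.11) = -5.42*d^6 - 1.96*d^5 - 5.2*d^4 - 1.0*d^3 + 4.81*d^2 - 5.93*d + 2.02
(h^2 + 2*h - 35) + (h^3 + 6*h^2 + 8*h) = h^3 + 7*h^2 + 10*h - 35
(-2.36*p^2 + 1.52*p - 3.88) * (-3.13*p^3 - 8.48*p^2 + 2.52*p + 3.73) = 7.3868*p^5 + 15.2552*p^4 - 6.6924*p^3 + 27.93*p^2 - 4.108*p - 14.4724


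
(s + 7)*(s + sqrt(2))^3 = s^4 + 3*sqrt(2)*s^3 + 7*s^3 + 6*s^2 + 21*sqrt(2)*s^2 + 2*sqrt(2)*s + 42*s + 14*sqrt(2)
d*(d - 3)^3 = d^4 - 9*d^3 + 27*d^2 - 27*d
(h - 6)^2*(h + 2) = h^3 - 10*h^2 + 12*h + 72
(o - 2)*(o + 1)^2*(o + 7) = o^4 + 7*o^3 - 3*o^2 - 23*o - 14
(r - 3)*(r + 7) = r^2 + 4*r - 21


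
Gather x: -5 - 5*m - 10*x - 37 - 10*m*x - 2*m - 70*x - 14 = -7*m + x*(-10*m - 80) - 56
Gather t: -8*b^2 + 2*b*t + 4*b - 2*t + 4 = -8*b^2 + 4*b + t*(2*b - 2) + 4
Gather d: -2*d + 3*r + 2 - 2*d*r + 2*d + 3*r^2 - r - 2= -2*d*r + 3*r^2 + 2*r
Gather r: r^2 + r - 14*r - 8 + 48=r^2 - 13*r + 40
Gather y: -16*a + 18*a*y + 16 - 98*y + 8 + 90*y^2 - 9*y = -16*a + 90*y^2 + y*(18*a - 107) + 24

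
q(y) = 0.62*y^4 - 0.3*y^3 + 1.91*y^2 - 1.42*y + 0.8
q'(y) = 2.48*y^3 - 0.9*y^2 + 3.82*y - 1.42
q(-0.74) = 3.20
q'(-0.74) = -5.74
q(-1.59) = 13.05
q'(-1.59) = -19.74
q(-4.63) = 363.01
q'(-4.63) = -284.55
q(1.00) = 1.61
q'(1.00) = 3.98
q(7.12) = 1572.58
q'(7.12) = 875.29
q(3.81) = 137.17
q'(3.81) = 137.23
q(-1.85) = 19.13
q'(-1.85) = -27.27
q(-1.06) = 5.59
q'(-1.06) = -9.43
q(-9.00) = 4454.81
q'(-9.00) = -1916.62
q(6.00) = 799.76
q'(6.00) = 524.78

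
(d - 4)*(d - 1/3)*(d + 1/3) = d^3 - 4*d^2 - d/9 + 4/9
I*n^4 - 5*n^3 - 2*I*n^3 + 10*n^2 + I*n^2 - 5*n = n*(n - 1)*(n + 5*I)*(I*n - I)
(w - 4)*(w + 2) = w^2 - 2*w - 8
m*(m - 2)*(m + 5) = m^3 + 3*m^2 - 10*m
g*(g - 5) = g^2 - 5*g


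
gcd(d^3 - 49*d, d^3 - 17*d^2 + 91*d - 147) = d - 7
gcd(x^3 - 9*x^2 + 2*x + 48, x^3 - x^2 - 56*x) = x - 8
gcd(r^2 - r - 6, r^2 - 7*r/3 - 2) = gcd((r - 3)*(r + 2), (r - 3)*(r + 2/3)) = r - 3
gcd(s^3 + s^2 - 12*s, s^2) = s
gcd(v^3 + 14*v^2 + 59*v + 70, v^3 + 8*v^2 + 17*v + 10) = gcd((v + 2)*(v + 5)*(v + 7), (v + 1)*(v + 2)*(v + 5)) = v^2 + 7*v + 10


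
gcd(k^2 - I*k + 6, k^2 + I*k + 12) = k - 3*I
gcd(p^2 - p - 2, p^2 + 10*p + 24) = 1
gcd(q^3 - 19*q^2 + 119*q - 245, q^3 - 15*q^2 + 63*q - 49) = q^2 - 14*q + 49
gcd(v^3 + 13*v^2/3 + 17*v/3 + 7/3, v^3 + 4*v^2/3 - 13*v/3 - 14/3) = v^2 + 10*v/3 + 7/3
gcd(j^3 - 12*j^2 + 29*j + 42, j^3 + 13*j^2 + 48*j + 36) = j + 1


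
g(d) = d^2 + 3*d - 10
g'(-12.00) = -21.00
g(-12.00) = 98.00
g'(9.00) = 21.00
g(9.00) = 98.00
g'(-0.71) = 1.58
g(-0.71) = -11.63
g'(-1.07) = 0.86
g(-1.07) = -12.07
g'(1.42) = 5.84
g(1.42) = -3.72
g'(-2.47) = -1.94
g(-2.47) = -11.31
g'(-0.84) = 1.32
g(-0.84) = -11.81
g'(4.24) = 11.48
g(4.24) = 20.70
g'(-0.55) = 1.90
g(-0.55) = -11.35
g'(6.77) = 16.54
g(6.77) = 56.14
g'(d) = 2*d + 3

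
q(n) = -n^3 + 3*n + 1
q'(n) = 3 - 3*n^2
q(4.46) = -74.34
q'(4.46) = -56.67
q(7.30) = -366.12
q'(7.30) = -156.87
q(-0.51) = -0.40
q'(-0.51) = 2.22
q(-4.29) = 67.08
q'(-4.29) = -52.21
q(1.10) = 2.97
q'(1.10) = -0.63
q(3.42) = -28.74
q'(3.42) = -32.09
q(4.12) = -56.57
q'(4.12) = -47.92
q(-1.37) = -0.54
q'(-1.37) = -2.63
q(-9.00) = 703.00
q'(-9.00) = -240.00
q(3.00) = -17.00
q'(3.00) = -24.00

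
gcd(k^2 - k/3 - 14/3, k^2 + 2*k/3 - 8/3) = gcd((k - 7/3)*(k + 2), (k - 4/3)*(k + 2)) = k + 2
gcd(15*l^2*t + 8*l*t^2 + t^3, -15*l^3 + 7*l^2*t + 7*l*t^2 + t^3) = 15*l^2 + 8*l*t + t^2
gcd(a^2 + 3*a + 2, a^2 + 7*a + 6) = a + 1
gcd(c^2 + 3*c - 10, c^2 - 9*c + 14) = c - 2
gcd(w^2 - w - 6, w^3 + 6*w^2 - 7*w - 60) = w - 3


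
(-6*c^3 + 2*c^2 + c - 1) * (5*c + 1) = -30*c^4 + 4*c^3 + 7*c^2 - 4*c - 1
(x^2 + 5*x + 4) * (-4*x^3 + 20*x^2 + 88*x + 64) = -4*x^5 + 172*x^3 + 584*x^2 + 672*x + 256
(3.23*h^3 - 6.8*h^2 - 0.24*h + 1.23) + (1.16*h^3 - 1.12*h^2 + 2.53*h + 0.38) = 4.39*h^3 - 7.92*h^2 + 2.29*h + 1.61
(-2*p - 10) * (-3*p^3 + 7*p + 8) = 6*p^4 + 30*p^3 - 14*p^2 - 86*p - 80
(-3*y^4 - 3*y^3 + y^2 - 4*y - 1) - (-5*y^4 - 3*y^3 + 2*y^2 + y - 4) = 2*y^4 - y^2 - 5*y + 3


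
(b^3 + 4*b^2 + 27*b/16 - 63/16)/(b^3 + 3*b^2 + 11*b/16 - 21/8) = (b + 3)/(b + 2)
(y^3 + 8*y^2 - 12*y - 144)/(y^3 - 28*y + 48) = (y + 6)/(y - 2)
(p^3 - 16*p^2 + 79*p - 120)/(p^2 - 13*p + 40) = p - 3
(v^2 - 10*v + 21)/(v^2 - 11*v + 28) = (v - 3)/(v - 4)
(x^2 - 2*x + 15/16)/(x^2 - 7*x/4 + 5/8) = (4*x - 3)/(2*(2*x - 1))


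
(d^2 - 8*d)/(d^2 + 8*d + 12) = d*(d - 8)/(d^2 + 8*d + 12)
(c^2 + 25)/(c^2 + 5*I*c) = (c - 5*I)/c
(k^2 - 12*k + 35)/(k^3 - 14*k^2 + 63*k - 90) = (k - 7)/(k^2 - 9*k + 18)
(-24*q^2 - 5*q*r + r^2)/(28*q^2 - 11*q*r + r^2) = (-24*q^2 - 5*q*r + r^2)/(28*q^2 - 11*q*r + r^2)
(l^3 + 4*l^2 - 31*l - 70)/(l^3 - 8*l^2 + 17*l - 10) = (l^2 + 9*l + 14)/(l^2 - 3*l + 2)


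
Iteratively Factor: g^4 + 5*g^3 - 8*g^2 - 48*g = (g + 4)*(g^3 + g^2 - 12*g) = (g + 4)^2*(g^2 - 3*g) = (g - 3)*(g + 4)^2*(g)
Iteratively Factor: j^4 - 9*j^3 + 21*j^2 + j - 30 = (j + 1)*(j^3 - 10*j^2 + 31*j - 30) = (j - 5)*(j + 1)*(j^2 - 5*j + 6) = (j - 5)*(j - 2)*(j + 1)*(j - 3)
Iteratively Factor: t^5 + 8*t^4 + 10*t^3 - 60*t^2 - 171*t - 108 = (t - 3)*(t^4 + 11*t^3 + 43*t^2 + 69*t + 36) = (t - 3)*(t + 3)*(t^3 + 8*t^2 + 19*t + 12) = (t - 3)*(t + 1)*(t + 3)*(t^2 + 7*t + 12) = (t - 3)*(t + 1)*(t + 3)^2*(t + 4)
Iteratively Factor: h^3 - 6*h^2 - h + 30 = (h + 2)*(h^2 - 8*h + 15) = (h - 3)*(h + 2)*(h - 5)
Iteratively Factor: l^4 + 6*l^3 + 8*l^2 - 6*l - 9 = (l + 3)*(l^3 + 3*l^2 - l - 3) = (l + 3)^2*(l^2 - 1) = (l - 1)*(l + 3)^2*(l + 1)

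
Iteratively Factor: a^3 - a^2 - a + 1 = (a + 1)*(a^2 - 2*a + 1) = (a - 1)*(a + 1)*(a - 1)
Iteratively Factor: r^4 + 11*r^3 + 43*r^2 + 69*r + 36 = (r + 1)*(r^3 + 10*r^2 + 33*r + 36) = (r + 1)*(r + 3)*(r^2 + 7*r + 12) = (r + 1)*(r + 3)*(r + 4)*(r + 3)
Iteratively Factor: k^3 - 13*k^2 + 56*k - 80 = (k - 4)*(k^2 - 9*k + 20) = (k - 5)*(k - 4)*(k - 4)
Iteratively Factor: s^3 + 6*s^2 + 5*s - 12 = (s - 1)*(s^2 + 7*s + 12) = (s - 1)*(s + 3)*(s + 4)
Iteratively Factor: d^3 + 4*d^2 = (d + 4)*(d^2) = d*(d + 4)*(d)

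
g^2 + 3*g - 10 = (g - 2)*(g + 5)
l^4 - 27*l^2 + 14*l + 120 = (l - 4)*(l - 3)*(l + 2)*(l + 5)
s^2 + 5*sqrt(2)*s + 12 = (s + 2*sqrt(2))*(s + 3*sqrt(2))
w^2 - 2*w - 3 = (w - 3)*(w + 1)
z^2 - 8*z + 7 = (z - 7)*(z - 1)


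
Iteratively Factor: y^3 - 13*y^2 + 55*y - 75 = (y - 3)*(y^2 - 10*y + 25) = (y - 5)*(y - 3)*(y - 5)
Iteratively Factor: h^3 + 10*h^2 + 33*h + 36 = (h + 3)*(h^2 + 7*h + 12) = (h + 3)^2*(h + 4)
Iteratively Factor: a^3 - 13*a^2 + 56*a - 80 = (a - 4)*(a^2 - 9*a + 20) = (a - 5)*(a - 4)*(a - 4)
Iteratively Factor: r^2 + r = (r)*(r + 1)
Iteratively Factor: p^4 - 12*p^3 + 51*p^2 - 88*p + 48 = (p - 4)*(p^3 - 8*p^2 + 19*p - 12) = (p - 4)^2*(p^2 - 4*p + 3) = (p - 4)^2*(p - 3)*(p - 1)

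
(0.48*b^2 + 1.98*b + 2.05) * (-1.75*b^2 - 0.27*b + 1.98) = -0.84*b^4 - 3.5946*b^3 - 3.1717*b^2 + 3.3669*b + 4.059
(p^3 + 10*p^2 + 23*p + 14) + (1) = p^3 + 10*p^2 + 23*p + 15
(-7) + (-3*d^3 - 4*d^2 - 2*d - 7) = -3*d^3 - 4*d^2 - 2*d - 14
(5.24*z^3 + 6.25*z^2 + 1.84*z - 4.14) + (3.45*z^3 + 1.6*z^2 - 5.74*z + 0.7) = 8.69*z^3 + 7.85*z^2 - 3.9*z - 3.44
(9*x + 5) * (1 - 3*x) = -27*x^2 - 6*x + 5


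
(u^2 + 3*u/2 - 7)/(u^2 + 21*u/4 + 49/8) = 4*(u - 2)/(4*u + 7)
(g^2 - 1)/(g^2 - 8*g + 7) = (g + 1)/(g - 7)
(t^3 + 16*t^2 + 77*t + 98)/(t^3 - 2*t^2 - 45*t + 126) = (t^2 + 9*t + 14)/(t^2 - 9*t + 18)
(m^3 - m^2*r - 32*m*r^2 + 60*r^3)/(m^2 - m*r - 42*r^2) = (-m^2 + 7*m*r - 10*r^2)/(-m + 7*r)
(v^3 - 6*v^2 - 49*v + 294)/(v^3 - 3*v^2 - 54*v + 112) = (v^2 - 13*v + 42)/(v^2 - 10*v + 16)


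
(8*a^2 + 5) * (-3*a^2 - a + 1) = -24*a^4 - 8*a^3 - 7*a^2 - 5*a + 5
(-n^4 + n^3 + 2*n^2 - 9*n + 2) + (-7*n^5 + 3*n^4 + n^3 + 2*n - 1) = -7*n^5 + 2*n^4 + 2*n^3 + 2*n^2 - 7*n + 1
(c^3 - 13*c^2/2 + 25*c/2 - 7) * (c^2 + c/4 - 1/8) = c^5 - 25*c^4/4 + 43*c^3/4 - 49*c^2/16 - 53*c/16 + 7/8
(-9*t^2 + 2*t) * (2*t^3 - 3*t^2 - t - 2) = -18*t^5 + 31*t^4 + 3*t^3 + 16*t^2 - 4*t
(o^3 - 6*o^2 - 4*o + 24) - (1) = o^3 - 6*o^2 - 4*o + 23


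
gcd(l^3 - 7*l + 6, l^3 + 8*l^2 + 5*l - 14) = l - 1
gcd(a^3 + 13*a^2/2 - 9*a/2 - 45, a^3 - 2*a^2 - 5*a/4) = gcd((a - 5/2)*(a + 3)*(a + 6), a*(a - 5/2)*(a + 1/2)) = a - 5/2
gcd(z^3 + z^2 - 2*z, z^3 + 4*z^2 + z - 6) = z^2 + z - 2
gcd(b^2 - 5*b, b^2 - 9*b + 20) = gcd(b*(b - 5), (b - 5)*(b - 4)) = b - 5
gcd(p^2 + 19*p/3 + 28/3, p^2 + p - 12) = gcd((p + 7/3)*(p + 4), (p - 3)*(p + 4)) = p + 4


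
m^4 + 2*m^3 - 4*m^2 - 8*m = m*(m - 2)*(m + 2)^2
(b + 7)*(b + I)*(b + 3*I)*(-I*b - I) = -I*b^4 + 4*b^3 - 8*I*b^3 + 32*b^2 - 4*I*b^2 + 28*b + 24*I*b + 21*I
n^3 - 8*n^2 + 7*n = n*(n - 7)*(n - 1)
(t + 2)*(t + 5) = t^2 + 7*t + 10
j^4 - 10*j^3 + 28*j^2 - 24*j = j*(j - 6)*(j - 2)^2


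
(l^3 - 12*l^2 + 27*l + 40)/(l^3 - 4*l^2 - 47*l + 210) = (l^2 - 7*l - 8)/(l^2 + l - 42)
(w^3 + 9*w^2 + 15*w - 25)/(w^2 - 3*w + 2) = (w^2 + 10*w + 25)/(w - 2)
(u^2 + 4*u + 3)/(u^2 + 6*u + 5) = (u + 3)/(u + 5)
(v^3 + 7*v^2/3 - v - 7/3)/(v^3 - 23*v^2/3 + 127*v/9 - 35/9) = 3*(3*v^3 + 7*v^2 - 3*v - 7)/(9*v^3 - 69*v^2 + 127*v - 35)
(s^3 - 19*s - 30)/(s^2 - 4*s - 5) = (s^2 + 5*s + 6)/(s + 1)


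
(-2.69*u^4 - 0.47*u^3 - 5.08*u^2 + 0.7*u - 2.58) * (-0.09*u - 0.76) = 0.2421*u^5 + 2.0867*u^4 + 0.8144*u^3 + 3.7978*u^2 - 0.2998*u + 1.9608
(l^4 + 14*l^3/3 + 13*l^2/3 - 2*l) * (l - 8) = l^5 - 10*l^4/3 - 33*l^3 - 110*l^2/3 + 16*l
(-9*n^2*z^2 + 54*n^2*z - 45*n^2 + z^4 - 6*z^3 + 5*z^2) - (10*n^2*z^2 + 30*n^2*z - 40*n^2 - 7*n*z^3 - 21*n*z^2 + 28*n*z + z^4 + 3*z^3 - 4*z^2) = -19*n^2*z^2 + 24*n^2*z - 5*n^2 + 7*n*z^3 + 21*n*z^2 - 28*n*z - 9*z^3 + 9*z^2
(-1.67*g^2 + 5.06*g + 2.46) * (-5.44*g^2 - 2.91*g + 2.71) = 9.0848*g^4 - 22.6667*g^3 - 32.6327*g^2 + 6.554*g + 6.6666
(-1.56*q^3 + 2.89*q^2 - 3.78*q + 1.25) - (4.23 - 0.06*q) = -1.56*q^3 + 2.89*q^2 - 3.72*q - 2.98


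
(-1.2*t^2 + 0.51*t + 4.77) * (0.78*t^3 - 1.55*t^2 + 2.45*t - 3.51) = -0.936*t^5 + 2.2578*t^4 - 0.00990000000000046*t^3 - 1.932*t^2 + 9.8964*t - 16.7427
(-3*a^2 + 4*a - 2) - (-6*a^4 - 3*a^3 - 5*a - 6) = 6*a^4 + 3*a^3 - 3*a^2 + 9*a + 4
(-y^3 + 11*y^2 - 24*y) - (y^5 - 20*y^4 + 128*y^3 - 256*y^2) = -y^5 + 20*y^4 - 129*y^3 + 267*y^2 - 24*y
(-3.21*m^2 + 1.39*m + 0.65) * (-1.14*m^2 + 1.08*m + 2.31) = 3.6594*m^4 - 5.0514*m^3 - 6.6549*m^2 + 3.9129*m + 1.5015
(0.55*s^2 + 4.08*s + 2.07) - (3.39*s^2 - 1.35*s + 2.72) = -2.84*s^2 + 5.43*s - 0.65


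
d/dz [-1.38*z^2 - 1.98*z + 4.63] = -2.76*z - 1.98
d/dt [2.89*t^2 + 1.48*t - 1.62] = 5.78*t + 1.48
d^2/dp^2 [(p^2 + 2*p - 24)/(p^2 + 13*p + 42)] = -22/(p^3 + 21*p^2 + 147*p + 343)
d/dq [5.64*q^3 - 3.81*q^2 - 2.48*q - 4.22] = 16.92*q^2 - 7.62*q - 2.48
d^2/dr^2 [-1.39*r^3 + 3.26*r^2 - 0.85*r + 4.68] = 6.52 - 8.34*r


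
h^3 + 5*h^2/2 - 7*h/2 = h*(h - 1)*(h + 7/2)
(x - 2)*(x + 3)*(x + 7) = x^3 + 8*x^2 + x - 42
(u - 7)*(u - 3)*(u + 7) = u^3 - 3*u^2 - 49*u + 147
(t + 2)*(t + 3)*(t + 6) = t^3 + 11*t^2 + 36*t + 36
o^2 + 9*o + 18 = (o + 3)*(o + 6)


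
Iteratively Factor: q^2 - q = (q)*(q - 1)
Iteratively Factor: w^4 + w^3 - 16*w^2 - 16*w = (w - 4)*(w^3 + 5*w^2 + 4*w) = (w - 4)*(w + 4)*(w^2 + w) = w*(w - 4)*(w + 4)*(w + 1)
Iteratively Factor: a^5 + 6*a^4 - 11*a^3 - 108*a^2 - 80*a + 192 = (a + 4)*(a^4 + 2*a^3 - 19*a^2 - 32*a + 48) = (a - 1)*(a + 4)*(a^3 + 3*a^2 - 16*a - 48) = (a - 4)*(a - 1)*(a + 4)*(a^2 + 7*a + 12) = (a - 4)*(a - 1)*(a + 3)*(a + 4)*(a + 4)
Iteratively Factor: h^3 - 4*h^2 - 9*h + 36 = (h - 3)*(h^2 - h - 12) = (h - 3)*(h + 3)*(h - 4)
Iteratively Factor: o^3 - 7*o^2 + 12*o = (o)*(o^2 - 7*o + 12) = o*(o - 3)*(o - 4)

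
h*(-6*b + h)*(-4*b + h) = 24*b^2*h - 10*b*h^2 + h^3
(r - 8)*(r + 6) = r^2 - 2*r - 48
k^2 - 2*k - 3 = (k - 3)*(k + 1)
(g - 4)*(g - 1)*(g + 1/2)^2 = g^4 - 4*g^3 - 3*g^2/4 + 11*g/4 + 1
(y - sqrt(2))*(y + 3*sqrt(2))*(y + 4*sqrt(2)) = y^3 + 6*sqrt(2)*y^2 + 10*y - 24*sqrt(2)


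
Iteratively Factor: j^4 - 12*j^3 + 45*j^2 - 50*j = (j)*(j^3 - 12*j^2 + 45*j - 50) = j*(j - 5)*(j^2 - 7*j + 10) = j*(j - 5)^2*(j - 2)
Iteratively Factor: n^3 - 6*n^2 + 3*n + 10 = (n - 2)*(n^2 - 4*n - 5) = (n - 2)*(n + 1)*(n - 5)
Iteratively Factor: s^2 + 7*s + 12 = (s + 3)*(s + 4)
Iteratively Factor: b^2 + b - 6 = (b + 3)*(b - 2)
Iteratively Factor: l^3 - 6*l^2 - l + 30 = (l - 3)*(l^2 - 3*l - 10) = (l - 5)*(l - 3)*(l + 2)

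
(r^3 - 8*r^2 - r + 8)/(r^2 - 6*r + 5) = (r^2 - 7*r - 8)/(r - 5)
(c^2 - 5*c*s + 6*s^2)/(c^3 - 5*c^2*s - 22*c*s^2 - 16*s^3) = (-c^2 + 5*c*s - 6*s^2)/(-c^3 + 5*c^2*s + 22*c*s^2 + 16*s^3)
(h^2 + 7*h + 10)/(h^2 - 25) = (h + 2)/(h - 5)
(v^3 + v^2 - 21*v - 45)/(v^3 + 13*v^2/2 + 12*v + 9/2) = 2*(v - 5)/(2*v + 1)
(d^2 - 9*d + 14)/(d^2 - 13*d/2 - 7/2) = 2*(d - 2)/(2*d + 1)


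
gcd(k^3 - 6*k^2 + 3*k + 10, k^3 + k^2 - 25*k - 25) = k^2 - 4*k - 5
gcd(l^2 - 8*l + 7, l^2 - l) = l - 1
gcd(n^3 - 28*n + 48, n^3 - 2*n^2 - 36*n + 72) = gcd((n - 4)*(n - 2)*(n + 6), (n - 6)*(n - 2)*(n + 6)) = n^2 + 4*n - 12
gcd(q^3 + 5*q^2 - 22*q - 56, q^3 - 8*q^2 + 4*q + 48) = q^2 - 2*q - 8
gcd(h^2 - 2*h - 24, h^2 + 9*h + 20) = h + 4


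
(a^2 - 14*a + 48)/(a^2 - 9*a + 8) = (a - 6)/(a - 1)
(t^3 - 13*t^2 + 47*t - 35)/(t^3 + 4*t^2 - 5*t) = (t^2 - 12*t + 35)/(t*(t + 5))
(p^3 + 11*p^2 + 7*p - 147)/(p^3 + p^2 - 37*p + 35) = (p^2 + 4*p - 21)/(p^2 - 6*p + 5)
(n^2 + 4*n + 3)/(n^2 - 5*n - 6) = (n + 3)/(n - 6)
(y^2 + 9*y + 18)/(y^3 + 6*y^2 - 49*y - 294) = (y + 3)/(y^2 - 49)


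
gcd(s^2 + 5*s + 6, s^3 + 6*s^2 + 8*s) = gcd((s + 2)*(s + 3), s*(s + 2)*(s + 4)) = s + 2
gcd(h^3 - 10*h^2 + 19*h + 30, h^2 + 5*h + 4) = h + 1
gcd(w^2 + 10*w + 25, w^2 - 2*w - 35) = w + 5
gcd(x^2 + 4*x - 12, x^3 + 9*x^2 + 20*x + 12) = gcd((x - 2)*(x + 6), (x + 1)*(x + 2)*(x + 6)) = x + 6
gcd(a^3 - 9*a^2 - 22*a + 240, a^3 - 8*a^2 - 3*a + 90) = a - 6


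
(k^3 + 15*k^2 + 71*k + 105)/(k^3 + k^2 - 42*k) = (k^2 + 8*k + 15)/(k*(k - 6))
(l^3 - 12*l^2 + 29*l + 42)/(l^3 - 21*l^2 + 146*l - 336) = (l + 1)/(l - 8)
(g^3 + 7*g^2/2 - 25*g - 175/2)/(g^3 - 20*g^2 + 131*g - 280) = (2*g^2 + 17*g + 35)/(2*(g^2 - 15*g + 56))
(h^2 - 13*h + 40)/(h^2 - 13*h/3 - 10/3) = 3*(h - 8)/(3*h + 2)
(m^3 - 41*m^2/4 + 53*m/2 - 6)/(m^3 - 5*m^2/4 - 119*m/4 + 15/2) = (m - 4)/(m + 5)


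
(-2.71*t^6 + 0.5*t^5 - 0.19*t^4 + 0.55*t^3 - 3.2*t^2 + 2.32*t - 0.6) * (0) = 0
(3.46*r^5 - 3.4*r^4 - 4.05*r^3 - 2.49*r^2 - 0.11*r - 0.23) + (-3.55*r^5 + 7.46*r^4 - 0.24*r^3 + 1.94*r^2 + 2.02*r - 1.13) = -0.0899999999999999*r^5 + 4.06*r^4 - 4.29*r^3 - 0.55*r^2 + 1.91*r - 1.36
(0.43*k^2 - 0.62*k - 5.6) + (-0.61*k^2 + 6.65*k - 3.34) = -0.18*k^2 + 6.03*k - 8.94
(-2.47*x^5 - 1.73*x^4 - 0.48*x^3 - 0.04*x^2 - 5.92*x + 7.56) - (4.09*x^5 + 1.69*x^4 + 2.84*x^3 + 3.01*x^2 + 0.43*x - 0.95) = -6.56*x^5 - 3.42*x^4 - 3.32*x^3 - 3.05*x^2 - 6.35*x + 8.51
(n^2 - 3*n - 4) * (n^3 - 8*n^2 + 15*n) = n^5 - 11*n^4 + 35*n^3 - 13*n^2 - 60*n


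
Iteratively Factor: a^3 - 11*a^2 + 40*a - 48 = (a - 3)*(a^2 - 8*a + 16) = (a - 4)*(a - 3)*(a - 4)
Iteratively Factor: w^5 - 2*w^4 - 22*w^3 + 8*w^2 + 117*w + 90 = (w + 3)*(w^4 - 5*w^3 - 7*w^2 + 29*w + 30) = (w + 1)*(w + 3)*(w^3 - 6*w^2 - w + 30) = (w + 1)*(w + 2)*(w + 3)*(w^2 - 8*w + 15) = (w - 5)*(w + 1)*(w + 2)*(w + 3)*(w - 3)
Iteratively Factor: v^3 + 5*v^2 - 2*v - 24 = (v - 2)*(v^2 + 7*v + 12) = (v - 2)*(v + 4)*(v + 3)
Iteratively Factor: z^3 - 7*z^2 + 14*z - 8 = (z - 4)*(z^2 - 3*z + 2) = (z - 4)*(z - 2)*(z - 1)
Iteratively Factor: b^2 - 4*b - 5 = (b + 1)*(b - 5)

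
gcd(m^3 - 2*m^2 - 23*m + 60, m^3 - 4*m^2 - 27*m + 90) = m^2 + 2*m - 15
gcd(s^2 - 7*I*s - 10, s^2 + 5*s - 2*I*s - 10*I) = s - 2*I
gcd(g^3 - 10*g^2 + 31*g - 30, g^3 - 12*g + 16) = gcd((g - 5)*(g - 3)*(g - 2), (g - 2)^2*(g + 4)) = g - 2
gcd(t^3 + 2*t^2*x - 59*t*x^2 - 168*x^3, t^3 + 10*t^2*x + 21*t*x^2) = t^2 + 10*t*x + 21*x^2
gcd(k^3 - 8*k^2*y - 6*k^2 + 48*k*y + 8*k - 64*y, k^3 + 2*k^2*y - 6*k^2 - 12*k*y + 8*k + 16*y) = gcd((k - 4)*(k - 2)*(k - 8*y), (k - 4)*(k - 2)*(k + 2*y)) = k^2 - 6*k + 8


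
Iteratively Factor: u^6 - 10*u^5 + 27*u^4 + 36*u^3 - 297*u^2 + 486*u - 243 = (u + 3)*(u^5 - 13*u^4 + 66*u^3 - 162*u^2 + 189*u - 81) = (u - 3)*(u + 3)*(u^4 - 10*u^3 + 36*u^2 - 54*u + 27) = (u - 3)*(u - 1)*(u + 3)*(u^3 - 9*u^2 + 27*u - 27) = (u - 3)^2*(u - 1)*(u + 3)*(u^2 - 6*u + 9) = (u - 3)^3*(u - 1)*(u + 3)*(u - 3)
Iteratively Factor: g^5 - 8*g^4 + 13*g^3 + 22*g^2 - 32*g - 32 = (g - 2)*(g^4 - 6*g^3 + g^2 + 24*g + 16) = (g - 2)*(g + 1)*(g^3 - 7*g^2 + 8*g + 16) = (g - 2)*(g + 1)^2*(g^2 - 8*g + 16) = (g - 4)*(g - 2)*(g + 1)^2*(g - 4)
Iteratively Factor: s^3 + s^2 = (s)*(s^2 + s) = s*(s + 1)*(s)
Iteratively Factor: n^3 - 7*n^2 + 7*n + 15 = (n - 3)*(n^2 - 4*n - 5) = (n - 5)*(n - 3)*(n + 1)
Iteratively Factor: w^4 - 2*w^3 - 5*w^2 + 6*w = (w)*(w^3 - 2*w^2 - 5*w + 6) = w*(w - 1)*(w^2 - w - 6) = w*(w - 1)*(w + 2)*(w - 3)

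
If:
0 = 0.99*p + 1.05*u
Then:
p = -1.06060606060606*u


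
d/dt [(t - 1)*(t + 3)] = 2*t + 2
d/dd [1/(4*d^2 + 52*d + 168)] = (-2*d - 13)/(4*(d^2 + 13*d + 42)^2)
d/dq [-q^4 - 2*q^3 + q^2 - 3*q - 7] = -4*q^3 - 6*q^2 + 2*q - 3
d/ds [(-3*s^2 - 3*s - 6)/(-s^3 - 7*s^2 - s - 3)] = 3*(-s^4 - 2*s^3 - 12*s^2 - 22*s + 1)/(s^6 + 14*s^5 + 51*s^4 + 20*s^3 + 43*s^2 + 6*s + 9)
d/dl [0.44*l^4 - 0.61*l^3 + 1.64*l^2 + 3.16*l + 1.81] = 1.76*l^3 - 1.83*l^2 + 3.28*l + 3.16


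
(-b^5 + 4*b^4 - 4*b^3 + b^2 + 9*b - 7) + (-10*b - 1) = -b^5 + 4*b^4 - 4*b^3 + b^2 - b - 8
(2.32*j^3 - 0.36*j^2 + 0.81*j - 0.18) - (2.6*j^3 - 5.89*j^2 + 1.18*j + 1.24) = -0.28*j^3 + 5.53*j^2 - 0.37*j - 1.42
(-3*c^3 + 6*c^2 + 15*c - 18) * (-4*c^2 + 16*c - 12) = 12*c^5 - 72*c^4 + 72*c^3 + 240*c^2 - 468*c + 216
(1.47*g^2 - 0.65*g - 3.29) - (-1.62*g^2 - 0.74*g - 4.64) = 3.09*g^2 + 0.09*g + 1.35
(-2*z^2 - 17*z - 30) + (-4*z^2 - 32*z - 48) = -6*z^2 - 49*z - 78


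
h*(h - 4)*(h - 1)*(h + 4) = h^4 - h^3 - 16*h^2 + 16*h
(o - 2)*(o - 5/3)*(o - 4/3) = o^3 - 5*o^2 + 74*o/9 - 40/9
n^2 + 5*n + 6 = (n + 2)*(n + 3)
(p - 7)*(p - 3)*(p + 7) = p^3 - 3*p^2 - 49*p + 147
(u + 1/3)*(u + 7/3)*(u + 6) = u^3 + 26*u^2/3 + 151*u/9 + 14/3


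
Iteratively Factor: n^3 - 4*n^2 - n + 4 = (n - 4)*(n^2 - 1) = (n - 4)*(n + 1)*(n - 1)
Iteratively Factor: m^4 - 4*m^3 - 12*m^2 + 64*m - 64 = (m + 4)*(m^3 - 8*m^2 + 20*m - 16) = (m - 4)*(m + 4)*(m^2 - 4*m + 4) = (m - 4)*(m - 2)*(m + 4)*(m - 2)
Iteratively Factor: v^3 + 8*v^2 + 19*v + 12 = (v + 1)*(v^2 + 7*v + 12) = (v + 1)*(v + 3)*(v + 4)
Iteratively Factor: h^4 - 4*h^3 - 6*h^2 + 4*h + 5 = (h - 1)*(h^3 - 3*h^2 - 9*h - 5) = (h - 1)*(h + 1)*(h^2 - 4*h - 5) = (h - 1)*(h + 1)^2*(h - 5)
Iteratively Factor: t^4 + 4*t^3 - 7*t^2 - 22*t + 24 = (t - 2)*(t^3 + 6*t^2 + 5*t - 12) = (t - 2)*(t + 3)*(t^2 + 3*t - 4) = (t - 2)*(t - 1)*(t + 3)*(t + 4)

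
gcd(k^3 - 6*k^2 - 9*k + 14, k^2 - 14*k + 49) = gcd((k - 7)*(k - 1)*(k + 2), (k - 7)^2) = k - 7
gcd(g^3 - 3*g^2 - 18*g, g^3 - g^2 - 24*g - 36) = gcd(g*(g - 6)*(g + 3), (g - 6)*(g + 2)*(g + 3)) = g^2 - 3*g - 18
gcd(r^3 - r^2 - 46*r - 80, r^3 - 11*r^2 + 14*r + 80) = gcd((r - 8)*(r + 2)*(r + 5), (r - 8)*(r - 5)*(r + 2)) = r^2 - 6*r - 16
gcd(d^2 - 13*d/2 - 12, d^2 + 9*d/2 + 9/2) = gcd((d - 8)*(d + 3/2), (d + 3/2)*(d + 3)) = d + 3/2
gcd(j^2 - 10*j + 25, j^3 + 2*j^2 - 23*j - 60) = j - 5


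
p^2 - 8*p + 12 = (p - 6)*(p - 2)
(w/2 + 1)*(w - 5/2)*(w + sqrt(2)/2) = w^3/2 - w^2/4 + sqrt(2)*w^2/4 - 5*w/2 - sqrt(2)*w/8 - 5*sqrt(2)/4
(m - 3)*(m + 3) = m^2 - 9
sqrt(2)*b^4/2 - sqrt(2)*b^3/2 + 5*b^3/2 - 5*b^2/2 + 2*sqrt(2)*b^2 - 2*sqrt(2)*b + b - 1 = (b - 1)*(b + sqrt(2)/2)*(b + sqrt(2))*(sqrt(2)*b/2 + 1)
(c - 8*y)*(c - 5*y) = c^2 - 13*c*y + 40*y^2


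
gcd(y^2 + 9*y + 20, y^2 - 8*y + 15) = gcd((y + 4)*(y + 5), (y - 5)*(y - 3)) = 1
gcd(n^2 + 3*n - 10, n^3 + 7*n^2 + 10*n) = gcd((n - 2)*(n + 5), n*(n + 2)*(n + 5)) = n + 5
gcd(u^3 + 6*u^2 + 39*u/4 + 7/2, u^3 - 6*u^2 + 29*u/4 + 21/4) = u + 1/2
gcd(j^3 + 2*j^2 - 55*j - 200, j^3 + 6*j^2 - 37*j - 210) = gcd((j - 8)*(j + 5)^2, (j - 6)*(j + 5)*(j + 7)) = j + 5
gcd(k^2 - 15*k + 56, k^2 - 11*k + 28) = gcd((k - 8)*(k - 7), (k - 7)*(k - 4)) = k - 7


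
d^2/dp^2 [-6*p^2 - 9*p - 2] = -12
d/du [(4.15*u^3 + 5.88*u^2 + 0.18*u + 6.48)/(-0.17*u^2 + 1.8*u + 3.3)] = (-0.7055*u^4 + 14.94*u^3 + 51.6996*u^2 + 41.0112*u - 11.07)/(0.0289*u^4 - 0.612*u^3 + 2.118*u^2 + 11.88*u + 10.89)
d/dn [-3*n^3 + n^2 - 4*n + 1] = -9*n^2 + 2*n - 4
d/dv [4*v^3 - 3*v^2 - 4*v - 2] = 12*v^2 - 6*v - 4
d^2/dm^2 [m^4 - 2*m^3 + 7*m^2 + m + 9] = 12*m^2 - 12*m + 14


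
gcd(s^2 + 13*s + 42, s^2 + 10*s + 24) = s + 6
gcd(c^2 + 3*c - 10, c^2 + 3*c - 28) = 1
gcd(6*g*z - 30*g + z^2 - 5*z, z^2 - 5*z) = z - 5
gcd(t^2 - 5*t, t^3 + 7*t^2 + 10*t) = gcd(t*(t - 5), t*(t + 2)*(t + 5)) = t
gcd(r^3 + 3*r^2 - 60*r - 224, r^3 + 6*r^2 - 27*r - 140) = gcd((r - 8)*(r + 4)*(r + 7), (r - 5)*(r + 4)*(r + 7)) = r^2 + 11*r + 28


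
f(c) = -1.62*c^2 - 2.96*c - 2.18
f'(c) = -3.24*c - 2.96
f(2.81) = -23.29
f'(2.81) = -12.06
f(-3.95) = -15.76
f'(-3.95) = 9.84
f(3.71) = -35.46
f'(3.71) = -14.98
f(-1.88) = -2.34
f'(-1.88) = 3.13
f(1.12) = -7.53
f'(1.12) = -6.59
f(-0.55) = -1.04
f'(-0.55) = -1.18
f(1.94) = -14.02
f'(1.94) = -9.25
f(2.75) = -22.57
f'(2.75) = -11.87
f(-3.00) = -7.88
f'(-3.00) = 6.76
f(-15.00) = -322.28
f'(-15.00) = 45.64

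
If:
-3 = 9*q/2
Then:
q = -2/3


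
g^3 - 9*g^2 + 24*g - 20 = (g - 5)*(g - 2)^2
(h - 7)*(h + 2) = h^2 - 5*h - 14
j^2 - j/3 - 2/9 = (j - 2/3)*(j + 1/3)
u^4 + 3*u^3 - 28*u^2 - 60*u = u*(u - 5)*(u + 2)*(u + 6)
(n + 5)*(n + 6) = n^2 + 11*n + 30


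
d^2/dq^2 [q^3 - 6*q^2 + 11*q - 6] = 6*q - 12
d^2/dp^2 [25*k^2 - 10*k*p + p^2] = 2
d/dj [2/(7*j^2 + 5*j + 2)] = 2*(-14*j - 5)/(7*j^2 + 5*j + 2)^2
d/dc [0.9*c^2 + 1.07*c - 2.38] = 1.8*c + 1.07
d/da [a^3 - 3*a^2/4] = 3*a*(2*a - 1)/2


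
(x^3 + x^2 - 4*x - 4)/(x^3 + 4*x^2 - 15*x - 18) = (x^2 - 4)/(x^2 + 3*x - 18)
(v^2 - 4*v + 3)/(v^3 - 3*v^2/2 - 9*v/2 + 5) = 2*(v - 3)/(2*v^2 - v - 10)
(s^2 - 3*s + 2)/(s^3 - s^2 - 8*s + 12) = (s - 1)/(s^2 + s - 6)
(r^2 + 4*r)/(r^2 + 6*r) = (r + 4)/(r + 6)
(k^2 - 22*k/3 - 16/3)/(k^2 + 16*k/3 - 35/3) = (3*k^2 - 22*k - 16)/(3*k^2 + 16*k - 35)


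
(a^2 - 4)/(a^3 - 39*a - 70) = (a - 2)/(a^2 - 2*a - 35)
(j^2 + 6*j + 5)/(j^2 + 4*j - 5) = (j + 1)/(j - 1)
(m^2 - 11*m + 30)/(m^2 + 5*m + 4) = (m^2 - 11*m + 30)/(m^2 + 5*m + 4)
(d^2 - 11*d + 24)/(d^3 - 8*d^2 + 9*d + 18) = (d - 8)/(d^2 - 5*d - 6)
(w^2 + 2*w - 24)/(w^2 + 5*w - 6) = (w - 4)/(w - 1)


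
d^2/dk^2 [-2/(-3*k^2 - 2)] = 12*(9*k^2 - 2)/(3*k^2 + 2)^3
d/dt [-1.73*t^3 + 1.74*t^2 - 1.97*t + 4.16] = -5.19*t^2 + 3.48*t - 1.97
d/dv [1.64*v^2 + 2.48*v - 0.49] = 3.28*v + 2.48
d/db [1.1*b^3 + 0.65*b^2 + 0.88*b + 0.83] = 3.3*b^2 + 1.3*b + 0.88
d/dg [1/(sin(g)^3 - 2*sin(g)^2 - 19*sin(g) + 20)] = (-3*sin(g)^2 + 4*sin(g) + 19)*cos(g)/(sin(g)^3 - 2*sin(g)^2 - 19*sin(g) + 20)^2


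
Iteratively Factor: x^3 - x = (x + 1)*(x^2 - x) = x*(x + 1)*(x - 1)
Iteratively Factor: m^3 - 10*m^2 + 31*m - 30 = (m - 2)*(m^2 - 8*m + 15) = (m - 3)*(m - 2)*(m - 5)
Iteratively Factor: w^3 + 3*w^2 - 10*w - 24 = (w + 4)*(w^2 - w - 6) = (w - 3)*(w + 4)*(w + 2)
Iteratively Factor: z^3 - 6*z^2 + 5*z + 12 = (z - 3)*(z^2 - 3*z - 4) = (z - 3)*(z + 1)*(z - 4)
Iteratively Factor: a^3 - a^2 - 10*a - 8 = (a + 1)*(a^2 - 2*a - 8) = (a - 4)*(a + 1)*(a + 2)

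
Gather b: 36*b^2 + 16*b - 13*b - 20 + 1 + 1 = 36*b^2 + 3*b - 18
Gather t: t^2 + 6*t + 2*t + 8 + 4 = t^2 + 8*t + 12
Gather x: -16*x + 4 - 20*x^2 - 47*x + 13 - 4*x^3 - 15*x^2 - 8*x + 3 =-4*x^3 - 35*x^2 - 71*x + 20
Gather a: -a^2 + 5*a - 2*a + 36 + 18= -a^2 + 3*a + 54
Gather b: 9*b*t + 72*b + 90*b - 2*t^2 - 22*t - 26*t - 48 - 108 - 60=b*(9*t + 162) - 2*t^2 - 48*t - 216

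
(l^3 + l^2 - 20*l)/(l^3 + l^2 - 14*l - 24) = l*(l + 5)/(l^2 + 5*l + 6)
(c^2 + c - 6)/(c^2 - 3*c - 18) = (c - 2)/(c - 6)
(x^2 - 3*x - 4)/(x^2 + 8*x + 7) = (x - 4)/(x + 7)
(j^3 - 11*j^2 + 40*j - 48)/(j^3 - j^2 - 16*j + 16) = (j^2 - 7*j + 12)/(j^2 + 3*j - 4)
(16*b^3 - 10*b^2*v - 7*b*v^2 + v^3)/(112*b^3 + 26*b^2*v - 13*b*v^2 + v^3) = (-b + v)/(-7*b + v)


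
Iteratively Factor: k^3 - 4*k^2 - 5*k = (k - 5)*(k^2 + k) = (k - 5)*(k + 1)*(k)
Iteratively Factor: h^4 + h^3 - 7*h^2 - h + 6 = (h + 3)*(h^3 - 2*h^2 - h + 2) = (h - 1)*(h + 3)*(h^2 - h - 2) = (h - 1)*(h + 1)*(h + 3)*(h - 2)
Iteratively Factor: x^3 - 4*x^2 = (x)*(x^2 - 4*x) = x*(x - 4)*(x)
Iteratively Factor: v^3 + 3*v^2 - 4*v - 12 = (v + 2)*(v^2 + v - 6) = (v - 2)*(v + 2)*(v + 3)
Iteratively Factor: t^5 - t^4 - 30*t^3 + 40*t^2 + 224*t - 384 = (t - 4)*(t^4 + 3*t^3 - 18*t^2 - 32*t + 96) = (t - 4)*(t - 2)*(t^3 + 5*t^2 - 8*t - 48) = (t - 4)*(t - 2)*(t + 4)*(t^2 + t - 12) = (t - 4)*(t - 2)*(t + 4)^2*(t - 3)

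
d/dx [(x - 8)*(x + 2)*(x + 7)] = 3*x^2 + 2*x - 58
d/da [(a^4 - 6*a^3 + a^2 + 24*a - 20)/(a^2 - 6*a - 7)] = 2*(a^5 - 12*a^4 + 22*a^3 + 48*a^2 + 13*a - 144)/(a^4 - 12*a^3 + 22*a^2 + 84*a + 49)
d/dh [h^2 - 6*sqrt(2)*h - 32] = 2*h - 6*sqrt(2)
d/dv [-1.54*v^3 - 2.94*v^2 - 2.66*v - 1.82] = -4.62*v^2 - 5.88*v - 2.66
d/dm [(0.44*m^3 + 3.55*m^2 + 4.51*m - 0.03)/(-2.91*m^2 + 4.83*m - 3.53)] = (-1.2804*m^4 + 4.2504*m^3 + 25.611*m^2 - 25.2376*m - 15.7754)/(8.4681*m^4 - 28.1106*m^3 + 43.8735*m^2 - 34.0998*m + 12.4609)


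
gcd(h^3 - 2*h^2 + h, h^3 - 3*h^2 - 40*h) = h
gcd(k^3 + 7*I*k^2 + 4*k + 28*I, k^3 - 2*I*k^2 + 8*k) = k + 2*I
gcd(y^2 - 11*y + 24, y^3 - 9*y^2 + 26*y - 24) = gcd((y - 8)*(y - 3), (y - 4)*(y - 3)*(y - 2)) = y - 3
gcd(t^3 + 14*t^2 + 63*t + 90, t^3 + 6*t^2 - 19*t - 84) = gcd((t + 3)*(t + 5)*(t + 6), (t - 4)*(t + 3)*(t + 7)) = t + 3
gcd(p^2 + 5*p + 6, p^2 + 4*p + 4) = p + 2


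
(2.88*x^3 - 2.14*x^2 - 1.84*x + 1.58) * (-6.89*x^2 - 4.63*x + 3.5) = -19.8432*x^5 + 1.4102*x^4 + 32.6658*x^3 - 9.857*x^2 - 13.7554*x + 5.53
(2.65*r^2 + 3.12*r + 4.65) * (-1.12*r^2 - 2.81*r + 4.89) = -2.968*r^4 - 10.9409*r^3 - 1.0167*r^2 + 2.1903*r + 22.7385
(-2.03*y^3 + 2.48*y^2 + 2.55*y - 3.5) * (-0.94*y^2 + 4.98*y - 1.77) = 1.9082*y^5 - 12.4406*y^4 + 13.5465*y^3 + 11.5994*y^2 - 21.9435*y + 6.195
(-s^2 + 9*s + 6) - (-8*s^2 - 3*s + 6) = 7*s^2 + 12*s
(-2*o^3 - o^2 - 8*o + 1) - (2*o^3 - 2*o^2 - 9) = -4*o^3 + o^2 - 8*o + 10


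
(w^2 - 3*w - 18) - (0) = w^2 - 3*w - 18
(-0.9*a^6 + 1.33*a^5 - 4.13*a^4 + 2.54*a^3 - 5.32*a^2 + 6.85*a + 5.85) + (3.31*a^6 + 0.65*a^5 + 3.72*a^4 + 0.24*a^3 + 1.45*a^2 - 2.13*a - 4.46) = 2.41*a^6 + 1.98*a^5 - 0.41*a^4 + 2.78*a^3 - 3.87*a^2 + 4.72*a + 1.39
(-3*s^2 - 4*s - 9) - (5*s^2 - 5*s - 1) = -8*s^2 + s - 8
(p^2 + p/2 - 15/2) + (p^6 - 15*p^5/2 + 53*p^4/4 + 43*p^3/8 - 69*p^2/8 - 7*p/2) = p^6 - 15*p^5/2 + 53*p^4/4 + 43*p^3/8 - 61*p^2/8 - 3*p - 15/2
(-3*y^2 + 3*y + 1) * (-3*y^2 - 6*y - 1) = 9*y^4 + 9*y^3 - 18*y^2 - 9*y - 1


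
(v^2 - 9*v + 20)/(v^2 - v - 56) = (-v^2 + 9*v - 20)/(-v^2 + v + 56)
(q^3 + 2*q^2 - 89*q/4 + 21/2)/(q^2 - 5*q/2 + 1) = (q^2 + 5*q/2 - 21)/(q - 2)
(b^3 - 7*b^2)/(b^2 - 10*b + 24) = b^2*(b - 7)/(b^2 - 10*b + 24)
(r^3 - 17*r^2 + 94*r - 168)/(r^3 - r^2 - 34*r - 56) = (r^2 - 10*r + 24)/(r^2 + 6*r + 8)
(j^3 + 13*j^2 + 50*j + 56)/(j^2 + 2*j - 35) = (j^2 + 6*j + 8)/(j - 5)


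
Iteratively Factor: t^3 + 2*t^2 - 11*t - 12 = (t - 3)*(t^2 + 5*t + 4) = (t - 3)*(t + 4)*(t + 1)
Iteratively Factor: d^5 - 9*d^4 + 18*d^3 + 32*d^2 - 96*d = (d - 4)*(d^4 - 5*d^3 - 2*d^2 + 24*d) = (d - 4)^2*(d^3 - d^2 - 6*d) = (d - 4)^2*(d - 3)*(d^2 + 2*d) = d*(d - 4)^2*(d - 3)*(d + 2)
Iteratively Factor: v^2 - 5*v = (v)*(v - 5)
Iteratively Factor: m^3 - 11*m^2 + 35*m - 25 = (m - 1)*(m^2 - 10*m + 25) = (m - 5)*(m - 1)*(m - 5)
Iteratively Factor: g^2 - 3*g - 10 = (g + 2)*(g - 5)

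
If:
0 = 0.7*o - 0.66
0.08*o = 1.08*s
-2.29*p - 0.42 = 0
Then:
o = 0.94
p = -0.18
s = 0.07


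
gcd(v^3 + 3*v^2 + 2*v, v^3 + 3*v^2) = v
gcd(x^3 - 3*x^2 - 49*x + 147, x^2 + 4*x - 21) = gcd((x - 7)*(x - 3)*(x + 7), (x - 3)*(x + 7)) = x^2 + 4*x - 21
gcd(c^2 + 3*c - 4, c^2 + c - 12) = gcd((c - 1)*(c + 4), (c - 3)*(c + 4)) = c + 4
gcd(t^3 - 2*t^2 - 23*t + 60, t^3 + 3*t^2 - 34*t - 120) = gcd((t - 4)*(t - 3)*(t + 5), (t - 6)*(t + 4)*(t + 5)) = t + 5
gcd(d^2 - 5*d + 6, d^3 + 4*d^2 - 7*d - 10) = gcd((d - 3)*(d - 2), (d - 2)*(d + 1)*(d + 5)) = d - 2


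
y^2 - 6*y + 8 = (y - 4)*(y - 2)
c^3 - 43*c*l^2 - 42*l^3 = (c - 7*l)*(c + l)*(c + 6*l)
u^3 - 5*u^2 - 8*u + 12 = (u - 6)*(u - 1)*(u + 2)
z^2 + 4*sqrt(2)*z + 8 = (z + 2*sqrt(2))^2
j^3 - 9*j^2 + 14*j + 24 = (j - 6)*(j - 4)*(j + 1)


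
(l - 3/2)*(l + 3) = l^2 + 3*l/2 - 9/2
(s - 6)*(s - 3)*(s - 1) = s^3 - 10*s^2 + 27*s - 18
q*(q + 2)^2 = q^3 + 4*q^2 + 4*q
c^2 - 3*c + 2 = (c - 2)*(c - 1)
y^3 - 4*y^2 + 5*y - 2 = (y - 2)*(y - 1)^2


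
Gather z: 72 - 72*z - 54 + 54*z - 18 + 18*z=0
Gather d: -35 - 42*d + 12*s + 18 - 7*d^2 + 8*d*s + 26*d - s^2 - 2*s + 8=-7*d^2 + d*(8*s - 16) - s^2 + 10*s - 9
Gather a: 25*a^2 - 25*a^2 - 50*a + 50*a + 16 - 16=0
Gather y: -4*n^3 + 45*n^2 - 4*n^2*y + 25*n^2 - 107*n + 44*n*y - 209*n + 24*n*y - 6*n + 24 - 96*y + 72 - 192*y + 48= -4*n^3 + 70*n^2 - 322*n + y*(-4*n^2 + 68*n - 288) + 144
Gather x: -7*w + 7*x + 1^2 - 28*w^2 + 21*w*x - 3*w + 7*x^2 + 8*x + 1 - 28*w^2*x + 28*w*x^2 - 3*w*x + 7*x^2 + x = -28*w^2 - 10*w + x^2*(28*w + 14) + x*(-28*w^2 + 18*w + 16) + 2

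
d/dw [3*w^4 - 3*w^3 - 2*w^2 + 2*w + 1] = 12*w^3 - 9*w^2 - 4*w + 2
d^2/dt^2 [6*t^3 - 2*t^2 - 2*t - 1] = 36*t - 4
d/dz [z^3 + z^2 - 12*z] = 3*z^2 + 2*z - 12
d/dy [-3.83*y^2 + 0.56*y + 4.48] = 0.56 - 7.66*y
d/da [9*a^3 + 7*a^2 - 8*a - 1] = 27*a^2 + 14*a - 8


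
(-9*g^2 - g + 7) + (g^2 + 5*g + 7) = -8*g^2 + 4*g + 14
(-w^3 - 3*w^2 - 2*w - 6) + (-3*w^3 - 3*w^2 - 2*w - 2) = -4*w^3 - 6*w^2 - 4*w - 8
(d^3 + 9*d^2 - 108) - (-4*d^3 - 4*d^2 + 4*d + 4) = 5*d^3 + 13*d^2 - 4*d - 112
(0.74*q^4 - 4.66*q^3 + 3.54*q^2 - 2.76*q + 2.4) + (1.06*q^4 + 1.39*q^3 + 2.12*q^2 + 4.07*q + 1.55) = 1.8*q^4 - 3.27*q^3 + 5.66*q^2 + 1.31*q + 3.95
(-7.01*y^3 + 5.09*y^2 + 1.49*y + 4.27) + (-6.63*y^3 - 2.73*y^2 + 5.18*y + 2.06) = -13.64*y^3 + 2.36*y^2 + 6.67*y + 6.33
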